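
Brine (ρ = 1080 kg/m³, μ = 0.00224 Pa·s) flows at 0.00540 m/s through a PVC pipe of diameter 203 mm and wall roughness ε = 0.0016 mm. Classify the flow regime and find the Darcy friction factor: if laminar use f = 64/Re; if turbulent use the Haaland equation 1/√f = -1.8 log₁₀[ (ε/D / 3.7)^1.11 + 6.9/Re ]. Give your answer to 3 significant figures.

f ≈ 0.121

Re = ρVD/μ = 1080·0.0054·0.203/0.00224 = 528.5.
Re < 2300 → laminar, so f = 64/Re = 0.1211 (roughness is irrelevant in laminar flow).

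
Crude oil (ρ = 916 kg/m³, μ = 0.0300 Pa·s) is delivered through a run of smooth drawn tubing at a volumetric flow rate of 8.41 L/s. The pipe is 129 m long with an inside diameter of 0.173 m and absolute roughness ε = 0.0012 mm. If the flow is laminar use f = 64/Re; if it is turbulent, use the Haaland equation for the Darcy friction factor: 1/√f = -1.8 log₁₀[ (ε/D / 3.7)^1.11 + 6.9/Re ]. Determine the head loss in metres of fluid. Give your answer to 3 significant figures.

h_f ≈ 0.165 m

Q = 8.41 L/s = 8.41/1000 = 0.00841 m³/s.
Cross-sectional area A = πD²/4 = π(0.173)²/4 = 0.02351 m²; mean velocity V = Q/A = 0.00841/0.02351 = 0.3578 m/s.
Reynolds number Re = ρVD/μ = 916 · 0.3578 · 0.173 / 0.03 = 1890.
Re < 2300 → laminar flow, so f = 64/Re = 64/1890 = 0.03386 (the turbulent correlation is not needed).
Darcy-Weisbach: ΔP = f(L/D)(ρV²/2) = 0.03386·(129/0.173)·(916·0.3578²/2) = 0.03386·745.7·58.63 = 1480 Pa.
Head loss h_f = ΔP/(ρg) = 1480/(916·9.81) = 0.165 m.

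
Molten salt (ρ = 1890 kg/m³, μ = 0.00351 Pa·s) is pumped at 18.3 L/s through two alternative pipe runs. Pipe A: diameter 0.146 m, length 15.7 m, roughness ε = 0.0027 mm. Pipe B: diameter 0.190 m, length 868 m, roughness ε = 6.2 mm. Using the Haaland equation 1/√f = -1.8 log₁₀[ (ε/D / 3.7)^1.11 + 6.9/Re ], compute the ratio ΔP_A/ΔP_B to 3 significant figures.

Pipe A: V = Q/A = 0.0183/0.01674 = 1.093 m/s; Re = 8.593e+04; ε/D = 1.85e-05; Haaland → f = 0.01847; ΔP_A = f(L/D)(ρV²/2) = 2242 Pa.
Pipe B: V = Q/A = 0.0183/0.02835 = 0.6454 m/s; Re = 6.603e+04; ε/D = 0.0326; Haaland → f = 0.05979; ΔP_B = f(L/D)(ρV²/2) = 1.075e+05 Pa.
ΔP_A/ΔP_B = 2242/1.075e+05 = 0.0209.

ΔP_A/ΔP_B ≈ 0.0209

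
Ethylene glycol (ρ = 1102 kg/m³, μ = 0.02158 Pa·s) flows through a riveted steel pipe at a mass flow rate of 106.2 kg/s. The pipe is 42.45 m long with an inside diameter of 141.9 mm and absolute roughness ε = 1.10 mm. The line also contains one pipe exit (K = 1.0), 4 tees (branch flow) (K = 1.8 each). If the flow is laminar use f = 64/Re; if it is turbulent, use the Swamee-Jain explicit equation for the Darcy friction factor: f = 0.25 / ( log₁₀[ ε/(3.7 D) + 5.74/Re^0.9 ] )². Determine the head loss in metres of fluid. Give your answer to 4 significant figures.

A = πD²/4 = π(0.1419)²/4 = 0.01581 m²; mean velocity V = ṁ/(ρA) = 106.2/(1102 · 0.01581) = 6.094 m/s.
Reynolds number Re = ρVD/μ = 1102 · 6.094 · 0.1419 / 0.0216 = 4.416e+04.
Re > 4000 → turbulent. Relative roughness ε/D = 0.0011/0.1419 = 0.00775. Swamee-Jain: f = 0.25/(log₁₀[0.00775/3.7 + 5.74/4.416e+04^0.9])² = 0.25/(log₁₀[0.0021 + 0.000379])² = 0.25/(-2.607)² = 0.03679.
Total minor-loss coefficient ΣK = 1·1 + 4·1.8 = 8.2.
ΔP = [f·L/D + ΣK]·(ρV²/2) = [0.03679·42.45/0.1419 + 8.2]·(1102·6.094²/2) = [11.01 + 8.2]·2.046e+04 = 3.93e+05 Pa.
Head loss h_f = ΔP/(ρg) = 3.93e+05/(1102·9.81) = 36.35 m.

h_f ≈ 36.35 m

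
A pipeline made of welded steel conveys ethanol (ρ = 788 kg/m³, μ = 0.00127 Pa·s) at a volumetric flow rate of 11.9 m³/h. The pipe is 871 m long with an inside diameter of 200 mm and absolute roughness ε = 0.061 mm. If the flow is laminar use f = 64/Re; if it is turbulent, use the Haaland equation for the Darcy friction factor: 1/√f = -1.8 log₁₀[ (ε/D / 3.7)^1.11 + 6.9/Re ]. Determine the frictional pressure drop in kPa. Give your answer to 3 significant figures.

Q = 11.9 m³/h = 11.9/3600 = 0.003306 m³/s.
Cross-sectional area A = πD²/4 = π(0.2)²/4 = 0.03142 m²; mean velocity V = Q/A = 0.003306/0.03142 = 0.1052 m/s.
Reynolds number Re = ρVD/μ = 788 · 0.1052 · 0.2 / 0.00127 = 1.306e+04.
Re > 4000 → turbulent. Relative roughness ε/D = 6.1e-05/0.2 = 0.000305. Haaland: 1/√f = -1.8 log₁₀[(0.000305/3.7)^1.11 + 6.9/1.306e+04] = -1.8 log₁₀[2.93e-05 + 0.000528] = 5.856, so f = 0.02916.
Darcy-Weisbach: ΔP = f(L/D)(ρV²/2) = 0.02916·(871/0.2)·(788·0.1052²/2) = 0.02916·4355·4.362 = 553.9 Pa.
ΔP = 553.9 Pa = 0.554 kPa.

ΔP ≈ 0.554 kPa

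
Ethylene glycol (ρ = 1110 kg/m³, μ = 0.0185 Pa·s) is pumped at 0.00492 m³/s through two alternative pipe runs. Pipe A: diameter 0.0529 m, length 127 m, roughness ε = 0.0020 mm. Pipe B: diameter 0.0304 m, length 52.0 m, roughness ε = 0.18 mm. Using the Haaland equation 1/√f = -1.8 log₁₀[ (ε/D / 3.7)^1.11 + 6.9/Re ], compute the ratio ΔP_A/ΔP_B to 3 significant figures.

ΔP_A/ΔP_B ≈ 0.139

Pipe A: V = Q/A = 0.00492/0.002198 = 2.239 m/s; Re = 7105; ε/D = 3.78e-05; Haaland → f = 0.03403; ΔP_A = f(L/D)(ρV²/2) = 2.272e+05 Pa.
Pipe B: V = Q/A = 0.00492/0.0007258 = 6.778 m/s; Re = 1.236e+04; ε/D = 0.00592; Haaland → f = 0.03745; ΔP_B = f(L/D)(ρV²/2) = 1.633e+06 Pa.
ΔP_A/ΔP_B = 2.272e+05/1.633e+06 = 0.139.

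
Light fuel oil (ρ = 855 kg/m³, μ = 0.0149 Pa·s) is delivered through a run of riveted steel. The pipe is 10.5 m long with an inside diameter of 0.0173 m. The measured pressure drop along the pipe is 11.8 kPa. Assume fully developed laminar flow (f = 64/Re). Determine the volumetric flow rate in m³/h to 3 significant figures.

Q ≈ 0.597 m³/h

For laminar flow, f = 64/Re with Re = ρVD/μ, so Darcy-Weisbach reduces to ΔP = 32μLV/D². Solving for V: V = ΔP·D²/(32μL) = 1.18e+04·(0.0173)²/(32·0.0149·10.5) = 0.7054 m/s.
Check: Re = ρVD/μ = 855·0.7054·0.0173/0.0149 = 700.3 < 2300, so the laminar assumption holds.
Q = V·A = 0.7054·(π/4·0.0173²) = 0.0001658 m³/s = 0.597 m³/h.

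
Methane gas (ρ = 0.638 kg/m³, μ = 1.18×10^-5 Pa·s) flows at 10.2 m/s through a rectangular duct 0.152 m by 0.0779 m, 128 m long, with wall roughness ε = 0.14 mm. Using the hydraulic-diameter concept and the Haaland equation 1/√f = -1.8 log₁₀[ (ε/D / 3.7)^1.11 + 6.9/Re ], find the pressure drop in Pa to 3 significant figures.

ΔP ≈ 1000 Pa

Hydraulic diameter D_h = 4A/P = 4·(0.152·0.0779)/(2·(0.152+0.0779)) = 0.04736/0.4598 = 0.103 m.
Re = ρVD_h/μ = 0.638·10.2·0.103/1.18e-05 = 5.681e+04.
ε/D_h = 0.00014/0.103 = 0.00136; Haaland gives 1/√f = -1.8 log₁₀[0.000154+0.000121] = 6.408, so f = 0.02435.
ΔP = f(L/D_h)(ρV²/2) = 0.02435·128/0.103·33.19 = 1004 Pa.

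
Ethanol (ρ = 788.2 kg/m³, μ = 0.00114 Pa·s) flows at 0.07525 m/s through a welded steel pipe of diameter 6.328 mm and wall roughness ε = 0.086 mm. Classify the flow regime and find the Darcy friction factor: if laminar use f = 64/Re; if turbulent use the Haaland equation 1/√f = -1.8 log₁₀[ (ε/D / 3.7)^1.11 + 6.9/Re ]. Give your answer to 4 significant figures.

f ≈ 0.1944

Re = ρVD/μ = 788.2·0.07525·0.006328/0.00114 = 329.2.
Re < 2300 → laminar, so f = 64/Re = 0.1944 (roughness is irrelevant in laminar flow).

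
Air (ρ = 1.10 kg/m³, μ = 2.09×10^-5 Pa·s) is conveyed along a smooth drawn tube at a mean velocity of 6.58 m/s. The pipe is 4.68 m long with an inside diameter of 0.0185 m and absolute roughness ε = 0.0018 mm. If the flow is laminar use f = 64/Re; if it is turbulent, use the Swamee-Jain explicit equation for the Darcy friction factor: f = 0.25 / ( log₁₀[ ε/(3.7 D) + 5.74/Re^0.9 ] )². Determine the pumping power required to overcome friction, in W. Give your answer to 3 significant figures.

Reynolds number Re = ρVD/μ = 1.1 · 6.58 · 0.0185 / 2.09e-05 = 6407.
Re > 4000 → turbulent. Relative roughness ε/D = 1.8e-06/0.0185 = 9.73e-05. Swamee-Jain: f = 0.25/(log₁₀[9.73e-05/3.7 + 5.74/6407^0.9])² = 0.25/(log₁₀[2.63e-05 + 0.00215])² = 0.25/(-2.662)² = 0.03529.
Darcy-Weisbach: ΔP = f(L/D)(ρV²/2) = 0.03529·(4.68/0.0185)·(1.1·6.58²/2) = 0.03529·253·23.81 = 212.6 Pa.
Q = V·A = 6.58·0.0002688 = 0.001769 m³/s.
Pumping power P = QΔP = 0.001769·212.6 = 0.3760 W = 0.376 W.

P ≈ 0.376 W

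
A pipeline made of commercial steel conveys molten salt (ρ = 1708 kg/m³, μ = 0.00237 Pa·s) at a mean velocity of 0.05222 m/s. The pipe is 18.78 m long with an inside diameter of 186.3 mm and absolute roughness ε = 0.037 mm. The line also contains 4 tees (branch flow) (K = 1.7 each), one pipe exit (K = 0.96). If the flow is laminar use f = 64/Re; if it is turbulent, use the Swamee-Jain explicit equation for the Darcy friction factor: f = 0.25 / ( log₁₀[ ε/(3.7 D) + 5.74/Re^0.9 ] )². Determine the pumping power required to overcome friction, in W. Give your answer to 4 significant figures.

Reynolds number Re = ρVD/μ = 1708 · 0.05222 · 0.1863 / 0.00237 = 7011.
Re > 4000 → turbulent. Relative roughness ε/D = 3.7e-05/0.1863 = 0.000199. Swamee-Jain: f = 0.25/(log₁₀[0.000199/3.7 + 5.74/7011^0.9])² = 0.25/(log₁₀[5.37e-05 + 0.00198])² = 0.25/(-2.691)² = 0.03453.
Total minor-loss coefficient ΣK = 4·1.7 + 1·0.96 = 7.76.
ΔP = [f·L/D + ΣK]·(ρV²/2) = [0.03453·18.78/0.1863 + 7.76]·(1708·0.05222²/2) = [3.481 + 7.76]·2.329 = 26.18 Pa.
Q = V·A = 0.05222·0.02726 = 0.001423 m³/s.
Pumping power P = QΔP = 0.001423·26.18 = 0.037264 W = 0.03726 W.

P ≈ 0.03726 W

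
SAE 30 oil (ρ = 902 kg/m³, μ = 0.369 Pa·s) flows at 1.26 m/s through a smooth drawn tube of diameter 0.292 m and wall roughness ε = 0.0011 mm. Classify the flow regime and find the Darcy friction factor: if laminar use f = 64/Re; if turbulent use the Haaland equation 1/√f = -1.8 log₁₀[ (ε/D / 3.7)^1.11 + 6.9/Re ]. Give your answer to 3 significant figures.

f ≈ 0.0712

Re = ρVD/μ = 902·1.26·0.292/0.369 = 899.4.
Re < 2300 → laminar, so f = 64/Re = 0.07116 (roughness is irrelevant in laminar flow).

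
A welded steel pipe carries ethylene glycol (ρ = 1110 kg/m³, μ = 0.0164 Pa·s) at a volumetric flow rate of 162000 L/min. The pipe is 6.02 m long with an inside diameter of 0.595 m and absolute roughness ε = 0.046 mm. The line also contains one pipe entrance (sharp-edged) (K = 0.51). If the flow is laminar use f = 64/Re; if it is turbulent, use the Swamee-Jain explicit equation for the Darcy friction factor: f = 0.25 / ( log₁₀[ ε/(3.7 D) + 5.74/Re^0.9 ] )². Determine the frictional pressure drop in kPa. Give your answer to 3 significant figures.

ΔP ≈ 34.4 kPa

Q = 162000 L/min = 162000/60000 = 2.7 m³/s.
Cross-sectional area A = πD²/4 = π(0.595)²/4 = 0.2781 m²; mean velocity V = Q/A = 2.7/0.2781 = 9.71 m/s.
Reynolds number Re = ρVD/μ = 1110 · 9.71 · 0.595 / 0.0164 = 3.911e+05.
Re > 4000 → turbulent. Relative roughness ε/D = 4.6e-05/0.595 = 7.73e-05. Swamee-Jain: f = 0.25/(log₁₀[7.73e-05/3.7 + 5.74/3.911e+05^0.9])² = 0.25/(log₁₀[2.09e-05 + 5.32e-05])² = 0.25/(-4.13)² = 0.01466.
Total minor-loss coefficient ΣK = 1·0.51 = 0.51.
ΔP = [f·L/D + ΣK]·(ρV²/2) = [0.01466·6.02/0.595 + 0.51]·(1110·9.71²/2) = [0.1483 + 0.51]·5.233e+04 = 3.445e+04 Pa.
ΔP = 3.445e+04 Pa = 34.4 kPa.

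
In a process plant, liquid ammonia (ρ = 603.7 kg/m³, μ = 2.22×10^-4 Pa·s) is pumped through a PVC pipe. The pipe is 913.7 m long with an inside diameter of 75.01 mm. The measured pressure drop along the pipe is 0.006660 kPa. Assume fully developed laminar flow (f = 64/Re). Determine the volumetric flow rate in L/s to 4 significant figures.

Q ≈ 0.02551 L/s

For laminar flow, f = 64/Re with Re = ρVD/μ, so Darcy-Weisbach reduces to ΔP = 32μLV/D². Solving for V: V = ΔP·D²/(32μL) = 6.66·(0.07501)²/(32·0.000222·913.7) = 0.005773 m/s.
Check: Re = ρVD/μ = 603.7·0.005773·0.07501/0.000222 = 1178 < 2300, so the laminar assumption holds.
Q = V·A = 0.005773·(π/4·0.07501²) = 2.551e-05 m³/s = 0.02551 L/s.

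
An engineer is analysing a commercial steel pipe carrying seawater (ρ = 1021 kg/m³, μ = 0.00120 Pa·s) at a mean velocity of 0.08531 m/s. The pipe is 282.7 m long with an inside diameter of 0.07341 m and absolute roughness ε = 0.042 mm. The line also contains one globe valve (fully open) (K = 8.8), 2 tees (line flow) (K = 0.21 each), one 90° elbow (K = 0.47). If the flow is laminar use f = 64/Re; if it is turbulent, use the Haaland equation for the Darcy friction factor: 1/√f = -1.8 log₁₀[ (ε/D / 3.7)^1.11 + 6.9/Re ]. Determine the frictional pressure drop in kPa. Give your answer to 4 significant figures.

Reynolds number Re = ρVD/μ = 1021 · 0.08531 · 0.07341 / 0.0012 = 5328.
Re > 4000 → turbulent. Relative roughness ε/D = 4.2e-05/0.07341 = 0.000572. Haaland: 1/√f = -1.8 log₁₀[(0.000572/3.7)^1.11 + 6.9/5328] = -1.8 log₁₀[5.89e-05 + 0.00129] = 5.163, so f = 0.03751.
Total minor-loss coefficient ΣK = 1·8.8 + 2·0.21 + 1·0.47 = 9.69.
ΔP = [f·L/D + ΣK]·(ρV²/2) = [0.03751·282.7/0.07341 + 9.69]·(1021·0.08531²/2) = [144.5 + 9.69]·3.715 = 572.7 Pa.
ΔP = 572.7 Pa = 0.5727 kPa.

ΔP ≈ 0.5727 kPa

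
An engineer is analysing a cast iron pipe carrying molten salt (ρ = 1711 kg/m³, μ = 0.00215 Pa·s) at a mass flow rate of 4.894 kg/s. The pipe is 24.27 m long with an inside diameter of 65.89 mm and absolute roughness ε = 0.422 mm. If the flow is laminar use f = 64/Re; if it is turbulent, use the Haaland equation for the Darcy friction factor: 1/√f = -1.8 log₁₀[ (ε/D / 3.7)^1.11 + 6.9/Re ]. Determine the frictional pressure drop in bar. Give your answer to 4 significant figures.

A = πD²/4 = π(0.06589)²/4 = 0.00341 m²; mean velocity V = ṁ/(ρA) = 4.894/(1711 · 0.00341) = 0.8389 m/s.
Reynolds number Re = ρVD/μ = 1711 · 0.8389 · 0.06589 / 0.00215 = 4.399e+04.
Re > 4000 → turbulent. Relative roughness ε/D = 0.000422/0.06589 = 0.0064. Haaland: 1/√f = -1.8 log₁₀[(0.0064/3.7)^1.11 + 6.9/4.399e+04] = -1.8 log₁₀[0.00086 + 0.000157] = 5.387, so f = 0.03446.
Darcy-Weisbach: ΔP = f(L/D)(ρV²/2) = 0.03446·(24.27/0.06589)·(1711·0.8389²/2) = 0.03446·368.3·602 = 7641 Pa.
ΔP = 7641 Pa = 0.07641 bar.

ΔP ≈ 0.07641 bar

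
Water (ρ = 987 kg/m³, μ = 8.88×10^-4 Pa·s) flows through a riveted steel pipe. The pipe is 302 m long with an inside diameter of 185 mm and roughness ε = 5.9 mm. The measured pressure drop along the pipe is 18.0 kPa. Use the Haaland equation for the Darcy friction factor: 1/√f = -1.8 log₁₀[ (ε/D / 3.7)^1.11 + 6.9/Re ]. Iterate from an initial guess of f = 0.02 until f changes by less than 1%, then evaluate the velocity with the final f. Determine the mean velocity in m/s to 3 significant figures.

Rearranging Darcy-Weisbach: V = √(2·ΔP·D/(f·L·ρ)). With ε/D = 0.0059/0.185 = 0.0319, iterate starting from f = 0.02:
  f = 0.02 → V = √(2·1.8e+04·0.185/(0.02·302·987)) = 1.057 m/s; Re = ρVD/μ = 2.173e+05; f → 0.05891
  f = 0.05891 → V = 0.6159 m/s; Re = 1.266e+05; f → 0.05901
Converged (Δf/f < 1%). With the final f = 0.05901: V = √(2·1.8e+04·0.185/(0.05901·302·987)) = 0.6153 m/s.

V ≈ 0.615 m/s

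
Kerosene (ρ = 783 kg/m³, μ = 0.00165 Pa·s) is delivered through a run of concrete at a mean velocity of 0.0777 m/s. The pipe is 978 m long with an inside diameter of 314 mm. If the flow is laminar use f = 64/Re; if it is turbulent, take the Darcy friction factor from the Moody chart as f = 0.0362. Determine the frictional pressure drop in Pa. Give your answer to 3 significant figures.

ΔP ≈ 266 Pa

Reynolds number Re = ρVD/μ = 783 · 0.0777 · 0.314 / 0.00165 = 1.158e+04.
Re > 4000 → turbulent; use the Moody-chart value f = 0.0362.
Darcy-Weisbach: ΔP = f(L/D)(ρV²/2) = 0.0362·(978/0.314)·(783·0.0777²/2) = 0.0362·3115·2.364 = 266.5 Pa.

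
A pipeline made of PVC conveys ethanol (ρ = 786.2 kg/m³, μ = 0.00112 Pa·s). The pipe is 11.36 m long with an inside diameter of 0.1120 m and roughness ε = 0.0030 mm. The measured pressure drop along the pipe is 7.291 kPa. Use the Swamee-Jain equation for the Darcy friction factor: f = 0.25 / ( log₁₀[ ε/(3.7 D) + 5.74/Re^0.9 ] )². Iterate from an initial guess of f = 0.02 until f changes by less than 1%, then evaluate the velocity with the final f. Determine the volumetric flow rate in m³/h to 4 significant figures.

Rearranging Darcy-Weisbach: V = √(2·ΔP·D/(f·L·ρ)). With ε/D = 3e-06/0.112 = 2.68e-05, iterate starting from f = 0.02:
  f = 0.02 → V = √(2·7291·0.112/(0.02·11.36·786.2)) = 3.024 m/s; Re = ρVD/μ = 2.377e+05; f → 0.01529
  f = 0.01529 → V = 3.458 m/s; Re = 2.719e+05; f → 0.01493
  f = 0.01493 → V = 3.499 m/s; Re = 2.751e+05; f → 0.0149
Converged (Δf/f < 1%). With the final f = 0.0149: V = √(2·7291·0.112/(0.0149·11.36·786.2)) = 3.503 m/s.
Q = V·A = 3.503·(π/4·0.112²) = 0.03451 m³/s = 124.2 m³/h.

Q ≈ 124.2 m³/h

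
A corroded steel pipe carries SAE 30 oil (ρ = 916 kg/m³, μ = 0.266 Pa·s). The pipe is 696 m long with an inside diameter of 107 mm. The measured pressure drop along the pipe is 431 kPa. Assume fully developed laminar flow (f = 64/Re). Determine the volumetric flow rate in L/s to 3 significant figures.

For laminar flow, f = 64/Re with Re = ρVD/μ, so Darcy-Weisbach reduces to ΔP = 32μLV/D². Solving for V: V = ΔP·D²/(32μL) = 4.31e+05·(0.107)²/(32·0.266·696) = 0.8329 m/s.
Check: Re = ρVD/μ = 916·0.8329·0.107/0.266 = 306.9 < 2300, so the laminar assumption holds.
Q = V·A = 0.8329·(π/4·0.107²) = 0.00749 m³/s = 7.49 L/s.

Q ≈ 7.49 L/s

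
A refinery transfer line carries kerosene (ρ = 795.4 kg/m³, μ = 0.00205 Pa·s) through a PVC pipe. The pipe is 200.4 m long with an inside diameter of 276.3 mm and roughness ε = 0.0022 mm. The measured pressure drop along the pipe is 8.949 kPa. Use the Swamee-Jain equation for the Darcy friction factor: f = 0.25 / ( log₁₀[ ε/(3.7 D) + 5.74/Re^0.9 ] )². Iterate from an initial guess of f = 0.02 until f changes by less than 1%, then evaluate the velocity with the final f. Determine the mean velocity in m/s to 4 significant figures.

V ≈ 1.368 m/s

Rearranging Darcy-Weisbach: V = √(2·ΔP·D/(f·L·ρ)). With ε/D = 2.2e-06/0.2763 = 7.96e-06, iterate starting from f = 0.02:
  f = 0.02 → V = √(2·8949·0.2763/(0.02·200.4·795.4)) = 1.245 m/s; Re = ρVD/μ = 1.335e+05; f → 0.01689
  f = 0.01689 → V = 1.355 m/s; Re = 1.453e+05; f → 0.01661
  f = 0.01661 → V = 1.367 m/s; Re = 1.465e+05; f → 0.01658
Converged (Δf/f < 1%). With the final f = 0.01658: V = √(2·8949·0.2763/(0.01658·200.4·795.4)) = 1.368 m/s.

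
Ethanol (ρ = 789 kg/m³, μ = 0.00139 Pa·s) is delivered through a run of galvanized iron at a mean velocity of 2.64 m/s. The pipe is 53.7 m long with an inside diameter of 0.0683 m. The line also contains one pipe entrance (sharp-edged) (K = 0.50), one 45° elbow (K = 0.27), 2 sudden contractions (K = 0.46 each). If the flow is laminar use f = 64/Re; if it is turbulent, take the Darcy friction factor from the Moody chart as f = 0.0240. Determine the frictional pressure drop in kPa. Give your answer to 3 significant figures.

Reynolds number Re = ρVD/μ = 789 · 2.64 · 0.0683 / 0.00139 = 1.023e+05.
Re > 4000 → turbulent; use the Moody-chart value f = 0.0240.
Total minor-loss coefficient ΣK = 1·0.5 + 1·0.27 + 2·0.46 = 1.69.
ΔP = [f·L/D + ΣK]·(ρV²/2) = [0.024·53.7/0.0683 + 1.69]·(789·2.64²/2) = [18.87 + 1.69]·2750 = 5.653e+04 Pa.
ΔP = 5.653e+04 Pa = 56.5 kPa.

ΔP ≈ 56.5 kPa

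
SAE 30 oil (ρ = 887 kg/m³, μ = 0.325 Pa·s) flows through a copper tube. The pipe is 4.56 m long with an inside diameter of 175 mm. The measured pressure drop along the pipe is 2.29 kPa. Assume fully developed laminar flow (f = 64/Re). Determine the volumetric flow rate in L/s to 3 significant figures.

Q ≈ 35.6 L/s

For laminar flow, f = 64/Re with Re = ρVD/μ, so Darcy-Weisbach reduces to ΔP = 32μLV/D². Solving for V: V = ΔP·D²/(32μL) = 2290·(0.175)²/(32·0.325·4.56) = 1.479 m/s.
Check: Re = ρVD/μ = 887·1.479·0.175/0.325 = 706.3 < 2300, so the laminar assumption holds.
Q = V·A = 1.479·(π/4·0.175²) = 0.03557 m³/s = 35.6 L/s.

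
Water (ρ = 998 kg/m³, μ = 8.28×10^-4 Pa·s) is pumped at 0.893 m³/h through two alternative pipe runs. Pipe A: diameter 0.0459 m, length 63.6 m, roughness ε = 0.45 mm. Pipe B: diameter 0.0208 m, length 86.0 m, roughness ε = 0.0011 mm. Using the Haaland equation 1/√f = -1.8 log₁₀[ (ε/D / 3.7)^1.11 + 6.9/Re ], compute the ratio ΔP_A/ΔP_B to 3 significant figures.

ΔP_A/ΔP_B ≈ 0.0234

Pipe A: V = Q/A = 0.0002481/0.001655 = 0.1499 m/s; Re = 8294; ε/D = 0.0098; Haaland → f = 0.04378; ΔP_A = f(L/D)(ρV²/2) = 680.2 Pa.
Pipe B: V = Q/A = 0.0002481/0.0003398 = 0.73 m/s; Re = 1.83e+04; ε/D = 5.29e-05; Haaland → f = 0.02641; ΔP_B = f(L/D)(ρV²/2) = 2.903e+04 Pa.
ΔP_A/ΔP_B = 680.2/2.903e+04 = 0.0234.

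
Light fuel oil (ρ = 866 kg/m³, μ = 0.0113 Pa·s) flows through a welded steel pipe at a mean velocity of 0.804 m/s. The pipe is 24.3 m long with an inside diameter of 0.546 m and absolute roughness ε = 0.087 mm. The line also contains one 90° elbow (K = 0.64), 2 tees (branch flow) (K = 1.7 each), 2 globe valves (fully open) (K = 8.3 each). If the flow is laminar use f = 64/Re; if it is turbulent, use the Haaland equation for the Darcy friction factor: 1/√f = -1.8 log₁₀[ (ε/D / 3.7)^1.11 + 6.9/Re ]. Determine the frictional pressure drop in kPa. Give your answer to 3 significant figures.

Reynolds number Re = ρVD/μ = 866 · 0.804 · 0.546 / 0.0113 = 3.364e+04.
Re > 4000 → turbulent. Relative roughness ε/D = 8.7e-05/0.546 = 0.000159. Haaland: 1/√f = -1.8 log₁₀[(0.000159/3.7)^1.11 + 6.9/3.364e+04] = -1.8 log₁₀[1.43e-05 + 0.000205] = 6.586, so f = 0.02305.
Total minor-loss coefficient ΣK = 1·0.64 + 2·1.7 + 2·8.3 = 20.6.
ΔP = [f·L/D + ΣK]·(ρV²/2) = [0.02305·24.3/0.546 + 20.6]·(866·0.804²/2) = [1.026 + 20.6]·279.9 = 6064 Pa.
ΔP = 6064 Pa = 6.06 kPa.

ΔP ≈ 6.06 kPa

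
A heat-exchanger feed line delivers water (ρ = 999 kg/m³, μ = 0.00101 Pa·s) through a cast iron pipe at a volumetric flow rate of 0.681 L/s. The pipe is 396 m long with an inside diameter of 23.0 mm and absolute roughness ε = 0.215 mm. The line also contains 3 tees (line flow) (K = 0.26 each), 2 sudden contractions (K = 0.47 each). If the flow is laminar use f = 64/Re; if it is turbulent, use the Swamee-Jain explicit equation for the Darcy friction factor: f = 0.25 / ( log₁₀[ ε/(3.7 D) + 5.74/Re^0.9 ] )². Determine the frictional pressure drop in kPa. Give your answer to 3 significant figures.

ΔP ≈ 906 kPa

Q = 0.681 L/s = 0.681/1000 = 0.000681 m³/s.
Cross-sectional area A = πD²/4 = π(0.023)²/4 = 0.0004155 m²; mean velocity V = Q/A = 0.000681/0.0004155 = 1.639 m/s.
Reynolds number Re = ρVD/μ = 999 · 1.639 · 0.023 / 0.00101 = 3.729e+04.
Re > 4000 → turbulent. Relative roughness ε/D = 0.000215/0.023 = 0.00935. Swamee-Jain: f = 0.25/(log₁₀[0.00935/3.7 + 5.74/3.729e+04^0.9])² = 0.25/(log₁₀[0.00253 + 0.000441])² = 0.25/(-2.528)² = 0.03913.
Total minor-loss coefficient ΣK = 3·0.26 + 2·0.47 = 1.72.
ΔP = [f·L/D + ΣK]·(ρV²/2) = [0.03913·396/0.023 + 1.72]·(999·1.639²/2) = [673.7 + 1.72]·1342 = 9.064e+05 Pa.
ΔP = 9.064e+05 Pa = 906 kPa.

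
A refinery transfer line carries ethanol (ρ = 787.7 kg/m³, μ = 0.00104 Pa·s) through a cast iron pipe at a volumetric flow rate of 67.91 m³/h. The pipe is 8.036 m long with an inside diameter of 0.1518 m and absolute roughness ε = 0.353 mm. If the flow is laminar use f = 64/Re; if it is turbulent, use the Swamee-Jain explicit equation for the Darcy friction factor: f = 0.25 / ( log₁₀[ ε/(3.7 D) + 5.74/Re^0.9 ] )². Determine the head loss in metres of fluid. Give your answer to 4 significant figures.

Q = 67.91 m³/h = 67.91/3600 = 0.01886 m³/s.
Cross-sectional area A = πD²/4 = π(0.1518)²/4 = 0.0181 m²; mean velocity V = Q/A = 0.01886/0.0181 = 1.042 m/s.
Reynolds number Re = ρVD/μ = 787.7 · 1.042 · 0.1518 / 0.00104 = 1.198e+05.
Re > 4000 → turbulent. Relative roughness ε/D = 0.000353/0.1518 = 0.00233. Swamee-Jain: f = 0.25/(log₁₀[0.00233/3.7 + 5.74/1.198e+05^0.9])² = 0.25/(log₁₀[0.000628 + 0.000154])² = 0.25/(-3.106)² = 0.02591.
Darcy-Weisbach: ΔP = f(L/D)(ρV²/2) = 0.02591·(8.036/0.1518)·(787.7·1.042²/2) = 0.02591·52.94·427.9 = 586.8 Pa.
Head loss h_f = ΔP/(ρg) = 586.8/(787.7·9.81) = 0.07594 m.

h_f ≈ 0.07594 m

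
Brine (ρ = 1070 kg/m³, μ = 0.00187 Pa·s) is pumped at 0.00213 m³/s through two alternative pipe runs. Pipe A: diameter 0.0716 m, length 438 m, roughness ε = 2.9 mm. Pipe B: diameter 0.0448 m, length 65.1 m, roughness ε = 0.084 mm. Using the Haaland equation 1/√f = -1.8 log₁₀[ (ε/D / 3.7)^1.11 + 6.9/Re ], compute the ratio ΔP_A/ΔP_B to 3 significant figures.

Pipe A: V = Q/A = 0.00213/0.004026 = 0.529 m/s; Re = 2.167e+04; ε/D = 0.0405; Haaland → f = 0.06639; ΔP_A = f(L/D)(ρV²/2) = 6.081e+04 Pa.
Pipe B: V = Q/A = 0.00213/0.001576 = 1.351 m/s; Re = 3.464e+04; ε/D = 0.00188; Haaland → f = 0.02705; ΔP_B = f(L/D)(ρV²/2) = 3.84e+04 Pa.
ΔP_A/ΔP_B = 6.081e+04/3.84e+04 = 1.58.

ΔP_A/ΔP_B ≈ 1.58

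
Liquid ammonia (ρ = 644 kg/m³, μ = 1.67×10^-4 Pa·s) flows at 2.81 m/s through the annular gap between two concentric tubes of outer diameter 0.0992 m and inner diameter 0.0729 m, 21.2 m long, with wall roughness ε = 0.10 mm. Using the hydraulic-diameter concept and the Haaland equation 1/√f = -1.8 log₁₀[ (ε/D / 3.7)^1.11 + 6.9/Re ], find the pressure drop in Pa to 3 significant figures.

Hydraulic diameter D_h = 4A/P = D_o - D_i = 0.0992 - 0.0729 = 0.0263 m.
Re = ρVD_h/μ = 644·2.81·0.0263/0.000167 = 2.85e+05.
ε/D_h = 0.0001/0.0263 = 0.0038; Haaland gives 1/√f = -1.8 log₁₀[0.000482+2.42e-05] = 5.932, so f = 0.02842.
ΔP = f(L/D_h)(ρV²/2) = 0.02842·21.2/0.0263·2543 = 5.824e+04 Pa.

ΔP ≈ 58200 Pa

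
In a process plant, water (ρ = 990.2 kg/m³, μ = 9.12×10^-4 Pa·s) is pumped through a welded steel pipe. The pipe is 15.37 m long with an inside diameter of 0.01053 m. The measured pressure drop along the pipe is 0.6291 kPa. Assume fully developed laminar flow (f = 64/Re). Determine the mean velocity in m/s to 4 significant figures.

V ≈ 0.1555 m/s

For laminar flow, f = 64/Re with Re = ρVD/μ, so Darcy-Weisbach reduces to ΔP = 32μLV/D². Solving for V: V = ΔP·D²/(32μL) = 629.1·(0.01053)²/(32·0.000912·15.37) = 0.1555 m/s.
Check: Re = ρVD/μ = 990.2·0.1555·0.01053/0.000912 = 1778 < 2300, so the laminar assumption holds.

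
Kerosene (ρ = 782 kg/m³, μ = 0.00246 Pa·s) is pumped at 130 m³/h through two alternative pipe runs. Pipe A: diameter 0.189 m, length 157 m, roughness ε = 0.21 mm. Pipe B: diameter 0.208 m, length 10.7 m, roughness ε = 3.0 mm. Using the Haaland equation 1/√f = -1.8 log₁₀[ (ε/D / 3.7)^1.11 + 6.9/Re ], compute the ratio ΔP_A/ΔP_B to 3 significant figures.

Pipe A: V = Q/A = 0.03611/0.02806 = 1.287 m/s; Re = 7.733e+04; ε/D = 0.00111; Haaland → f = 0.02288; ΔP_A = f(L/D)(ρV²/2) = 1.231e+04 Pa.
Pipe B: V = Q/A = 0.03611/0.03398 = 1.063 m/s; Re = 7.027e+04; ε/D = 0.0144; Haaland → f = 0.0438; ΔP_B = f(L/D)(ρV²/2) = 995.1 Pa.
ΔP_A/ΔP_B = 1.231e+04/995.1 = 12.4.

ΔP_A/ΔP_B ≈ 12.4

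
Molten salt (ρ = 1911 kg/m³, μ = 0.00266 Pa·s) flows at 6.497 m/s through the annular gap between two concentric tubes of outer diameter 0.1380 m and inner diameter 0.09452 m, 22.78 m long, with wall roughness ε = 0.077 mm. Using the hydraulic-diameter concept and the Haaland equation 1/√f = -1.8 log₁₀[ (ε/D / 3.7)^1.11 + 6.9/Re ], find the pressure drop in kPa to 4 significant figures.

Hydraulic diameter D_h = 4A/P = D_o - D_i = 0.138 - 0.09452 = 0.04348 m.
Re = ρVD_h/μ = 1911·6.497·0.04348/0.00266 = 2.029e+05.
ε/D_h = 7.7e-05/0.04348 = 0.00177; Haaland gives 1/√f = -1.8 log₁₀[0.000206+3.4e-05] = 6.514, so f = 0.02357.
ΔP = f(L/D_h)(ρV²/2) = 0.02357·22.78/0.04348·4.033e+04 = 4.98e+05 Pa.
ΔP = 498.0 kPa.

ΔP ≈ 498.0 kPa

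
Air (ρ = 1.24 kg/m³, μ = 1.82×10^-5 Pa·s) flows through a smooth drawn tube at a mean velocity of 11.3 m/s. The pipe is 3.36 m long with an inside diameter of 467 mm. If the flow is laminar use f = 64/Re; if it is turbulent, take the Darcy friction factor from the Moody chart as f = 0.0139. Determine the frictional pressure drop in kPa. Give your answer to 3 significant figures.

ΔP ≈ 0.00792 kPa

Reynolds number Re = ρVD/μ = 1.24 · 11.3 · 0.467 / 1.82e-05 = 3.595e+05.
Re > 4000 → turbulent; use the Moody-chart value f = 0.0139.
Darcy-Weisbach: ΔP = f(L/D)(ρV²/2) = 0.0139·(3.36/0.467)·(1.24·11.3²/2) = 0.0139·7.195·79.17 = 7.917 Pa.
ΔP = 7.917 Pa = 0.00792 kPa.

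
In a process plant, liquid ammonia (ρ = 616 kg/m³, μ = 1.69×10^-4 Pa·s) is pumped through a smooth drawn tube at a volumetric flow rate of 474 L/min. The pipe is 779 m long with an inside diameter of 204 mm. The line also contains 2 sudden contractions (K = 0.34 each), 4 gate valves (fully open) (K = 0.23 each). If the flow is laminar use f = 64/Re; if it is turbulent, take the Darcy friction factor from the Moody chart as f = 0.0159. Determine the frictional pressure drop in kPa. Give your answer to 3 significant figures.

ΔP ≈ 1.12 kPa

Q = 474 L/min = 474/60000 = 0.0079 m³/s.
Cross-sectional area A = πD²/4 = π(0.204)²/4 = 0.03269 m²; mean velocity V = Q/A = 0.0079/0.03269 = 0.2417 m/s.
Reynolds number Re = ρVD/μ = 616 · 0.2417 · 0.204 / 0.000169 = 1.797e+05.
Re > 4000 → turbulent; use the Moody-chart value f = 0.0159.
Total minor-loss coefficient ΣK = 2·0.34 + 4·0.23 = 1.6.
ΔP = [f·L/D + ΣK]·(ρV²/2) = [0.0159·779/0.204 + 1.6]·(616·0.2417²/2) = [60.72 + 1.6]·17.99 = 1121 Pa.
ΔP = 1121 Pa = 1.12 kPa.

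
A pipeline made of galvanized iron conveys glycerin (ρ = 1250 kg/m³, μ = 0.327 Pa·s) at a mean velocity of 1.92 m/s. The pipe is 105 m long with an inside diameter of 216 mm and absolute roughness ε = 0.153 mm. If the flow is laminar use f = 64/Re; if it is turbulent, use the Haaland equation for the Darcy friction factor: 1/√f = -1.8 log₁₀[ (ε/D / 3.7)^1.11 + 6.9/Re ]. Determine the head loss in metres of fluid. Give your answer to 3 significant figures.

Reynolds number Re = ρVD/μ = 1250 · 1.92 · 0.216 / 0.327 = 1585.
Re < 2300 → laminar flow, so f = 64/Re = 64/1585 = 0.04037 (the turbulent correlation is not needed).
Darcy-Weisbach: ΔP = f(L/D)(ρV²/2) = 0.04037·(105/0.216)·(1250·1.92²/2) = 0.04037·486.1·2304 = 4.521e+04 Pa.
Head loss h_f = ΔP/(ρg) = 4.521e+04/(1250·9.81) = 3.69 m.

h_f ≈ 3.69 m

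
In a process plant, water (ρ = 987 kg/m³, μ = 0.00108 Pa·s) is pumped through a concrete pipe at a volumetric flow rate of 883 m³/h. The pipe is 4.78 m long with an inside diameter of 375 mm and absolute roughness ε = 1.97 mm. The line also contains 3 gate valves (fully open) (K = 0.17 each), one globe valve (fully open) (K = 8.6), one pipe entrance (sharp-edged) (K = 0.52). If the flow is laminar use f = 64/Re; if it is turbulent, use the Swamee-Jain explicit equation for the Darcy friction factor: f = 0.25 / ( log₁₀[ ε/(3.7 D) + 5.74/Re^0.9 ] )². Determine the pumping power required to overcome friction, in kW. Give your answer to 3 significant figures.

Q = 883 m³/h = 883/3600 = 0.2453 m³/s.
Cross-sectional area A = πD²/4 = π(0.375)²/4 = 0.1104 m²; mean velocity V = Q/A = 0.2453/0.1104 = 2.221 m/s.
Reynolds number Re = ρVD/μ = 987 · 2.221 · 0.375 / 0.00108 = 7.611e+05.
Re > 4000 → turbulent. Relative roughness ε/D = 0.00197/0.375 = 0.00525. Swamee-Jain: f = 0.25/(log₁₀[0.00525/3.7 + 5.74/7.611e+05^0.9])² = 0.25/(log₁₀[0.00142 + 2.92e-05])² = 0.25/(-2.839)² = 0.03102.
Total minor-loss coefficient ΣK = 3·0.17 + 1·8.6 + 1·0.52 = 9.63.
ΔP = [f·L/D + ΣK]·(ρV²/2) = [0.03102·4.78/0.375 + 9.63]·(987·2.221²/2) = [0.3954 + 9.63]·2434 = 2.44e+04 Pa.
Pumping power P = QΔP = 0.2453·2.44e+04 = 5985 W = 5.98 kW.

P ≈ 5.98 kW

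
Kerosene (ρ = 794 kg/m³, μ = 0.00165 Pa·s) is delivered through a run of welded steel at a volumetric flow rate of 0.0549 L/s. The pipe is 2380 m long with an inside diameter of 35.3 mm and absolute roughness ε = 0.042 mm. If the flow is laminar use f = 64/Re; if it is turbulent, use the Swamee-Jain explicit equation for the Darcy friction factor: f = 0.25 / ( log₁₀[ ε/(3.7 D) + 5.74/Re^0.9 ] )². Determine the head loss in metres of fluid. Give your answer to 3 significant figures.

Q = 0.0549 L/s = 0.0549/1000 = 5.49e-05 m³/s.
Cross-sectional area A = πD²/4 = π(0.0353)²/4 = 0.0009787 m²; mean velocity V = Q/A = 5.49e-05/0.0009787 = 0.0561 m/s.
Reynolds number Re = ρVD/μ = 794 · 0.0561 · 0.0353 / 0.00165 = 952.9.
Re < 2300 → laminar flow, so f = 64/Re = 64/952.9 = 0.06716 (the turbulent correlation is not needed).
Darcy-Weisbach: ΔP = f(L/D)(ρV²/2) = 0.06716·(2380/0.0353)·(794·0.0561²/2) = 0.06716·6.742e+04·1.249 = 5657 Pa.
Head loss h_f = ΔP/(ρg) = 5657/(794·9.81) = 0.726 m.

h_f ≈ 0.726 m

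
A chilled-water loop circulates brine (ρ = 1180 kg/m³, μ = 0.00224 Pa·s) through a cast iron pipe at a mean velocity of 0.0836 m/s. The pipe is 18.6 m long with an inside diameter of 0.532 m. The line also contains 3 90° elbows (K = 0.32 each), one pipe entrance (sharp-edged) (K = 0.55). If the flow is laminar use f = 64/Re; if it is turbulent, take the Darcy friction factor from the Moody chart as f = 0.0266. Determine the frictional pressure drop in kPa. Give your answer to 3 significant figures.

Reynolds number Re = ρVD/μ = 1180 · 0.0836 · 0.532 / 0.00224 = 2.343e+04.
Re > 4000 → turbulent; use the Moody-chart value f = 0.0266.
Total minor-loss coefficient ΣK = 3·0.32 + 1·0.55 = 1.51.
ΔP = [f·L/D + ΣK]·(ρV²/2) = [0.0266·18.6/0.532 + 1.51]·(1180·0.0836²/2) = [0.93 + 1.51]·4.123 = 10.06 Pa.
ΔP = 10.06 Pa = 0.0101 kPa.

ΔP ≈ 0.0101 kPa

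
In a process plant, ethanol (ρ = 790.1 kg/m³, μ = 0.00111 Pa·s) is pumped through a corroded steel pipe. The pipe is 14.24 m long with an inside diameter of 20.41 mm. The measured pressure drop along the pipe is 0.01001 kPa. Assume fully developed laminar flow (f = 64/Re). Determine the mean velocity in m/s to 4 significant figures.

V ≈ 0.008244 m/s

For laminar flow, f = 64/Re with Re = ρVD/μ, so Darcy-Weisbach reduces to ΔP = 32μLV/D². Solving for V: V = ΔP·D²/(32μL) = 10.01·(0.02041)²/(32·0.00111·14.24) = 0.008244 m/s.
Check: Re = ρVD/μ = 790.1·0.008244·0.02041/0.00111 = 119.8 < 2300, so the laminar assumption holds.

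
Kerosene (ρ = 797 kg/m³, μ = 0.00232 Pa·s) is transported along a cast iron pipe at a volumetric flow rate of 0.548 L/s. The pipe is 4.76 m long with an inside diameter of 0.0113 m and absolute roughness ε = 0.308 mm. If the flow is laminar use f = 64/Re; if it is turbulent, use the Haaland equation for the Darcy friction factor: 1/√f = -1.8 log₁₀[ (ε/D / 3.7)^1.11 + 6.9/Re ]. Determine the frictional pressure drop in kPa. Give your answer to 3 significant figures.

Q = 0.548 L/s = 0.548/1000 = 0.000548 m³/s.
Cross-sectional area A = πD²/4 = π(0.0113)²/4 = 0.0001003 m²; mean velocity V = Q/A = 0.000548/0.0001003 = 5.464 m/s.
Reynolds number Re = ρVD/μ = 797 · 5.464 · 0.0113 / 0.00232 = 2.121e+04.
Re > 4000 → turbulent. Relative roughness ε/D = 0.000308/0.0113 = 0.0273. Haaland: 1/√f = -1.8 log₁₀[(0.0273/3.7)^1.11 + 6.9/2.121e+04] = -1.8 log₁₀[0.00429 + 0.000325] = 4.204, so f = 0.05658.
Darcy-Weisbach: ΔP = f(L/D)(ρV²/2) = 0.05658·(4.76/0.0113)·(797·5.464²/2) = 0.05658·421.2·1.19e+04 = 2.836e+05 Pa.
ΔP = 2.836e+05 Pa = 284 kPa.

ΔP ≈ 284 kPa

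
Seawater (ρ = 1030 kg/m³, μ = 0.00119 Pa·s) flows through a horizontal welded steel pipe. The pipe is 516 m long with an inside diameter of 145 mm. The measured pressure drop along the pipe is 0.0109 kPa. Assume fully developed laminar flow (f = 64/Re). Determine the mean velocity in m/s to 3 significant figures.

For laminar flow, f = 64/Re with Re = ρVD/μ, so Darcy-Weisbach reduces to ΔP = 32μLV/D². Solving for V: V = ΔP·D²/(32μL) = 10.9·(0.145)²/(32·0.00119·516) = 0.01166 m/s.
Check: Re = ρVD/μ = 1030·0.01166·0.145/0.00119 = 1464 < 2300, so the laminar assumption holds.

V ≈ 0.0117 m/s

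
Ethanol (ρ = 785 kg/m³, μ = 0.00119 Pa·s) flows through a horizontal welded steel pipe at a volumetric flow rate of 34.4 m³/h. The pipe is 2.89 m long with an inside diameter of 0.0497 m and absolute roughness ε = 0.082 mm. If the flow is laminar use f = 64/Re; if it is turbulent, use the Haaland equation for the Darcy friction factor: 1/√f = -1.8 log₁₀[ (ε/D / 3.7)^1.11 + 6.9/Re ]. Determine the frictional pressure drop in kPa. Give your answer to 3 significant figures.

ΔP ≈ 13.0 kPa

Q = 34.4 m³/h = 34.4/3600 = 0.009556 m³/s.
Cross-sectional area A = πD²/4 = π(0.0497)²/4 = 0.00194 m²; mean velocity V = Q/A = 0.009556/0.00194 = 4.926 m/s.
Reynolds number Re = ρVD/μ = 785 · 4.926 · 0.0497 / 0.00119 = 1.615e+05.
Re > 4000 → turbulent. Relative roughness ε/D = 8.2e-05/0.0497 = 0.00165. Haaland: 1/√f = -1.8 log₁₀[(0.00165/3.7)^1.11 + 6.9/1.615e+05] = -1.8 log₁₀[0.000191 + 4.27e-05] = 6.537, so f = 0.0234.
Darcy-Weisbach: ΔP = f(L/D)(ρV²/2) = 0.0234·(2.89/0.0497)·(785·4.926²/2) = 0.0234·58.15·9522 = 1.296e+04 Pa.
ΔP = 1.296e+04 Pa = 13.0 kPa.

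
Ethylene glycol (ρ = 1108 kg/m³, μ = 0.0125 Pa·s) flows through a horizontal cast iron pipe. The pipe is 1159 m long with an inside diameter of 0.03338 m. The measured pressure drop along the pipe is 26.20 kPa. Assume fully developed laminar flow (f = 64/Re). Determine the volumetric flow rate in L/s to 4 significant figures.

Q ≈ 0.05511 L/s

For laminar flow, f = 64/Re with Re = ρVD/μ, so Darcy-Weisbach reduces to ΔP = 32μLV/D². Solving for V: V = ΔP·D²/(32μL) = 2.62e+04·(0.03338)²/(32·0.0125·1159) = 0.06297 m/s.
Check: Re = ρVD/μ = 1108·0.06297·0.03338/0.0125 = 186.3 < 2300, so the laminar assumption holds.
Q = V·A = 0.06297·(π/4·0.03338²) = 5.511e-05 m³/s = 0.05511 L/s.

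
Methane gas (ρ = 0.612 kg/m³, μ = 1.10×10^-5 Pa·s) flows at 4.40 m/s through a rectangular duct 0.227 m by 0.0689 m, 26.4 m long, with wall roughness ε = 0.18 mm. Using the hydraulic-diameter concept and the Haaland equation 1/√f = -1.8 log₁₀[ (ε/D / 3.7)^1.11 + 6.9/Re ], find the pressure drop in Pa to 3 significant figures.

ΔP ≈ 41.1 Pa

Hydraulic diameter D_h = 4A/P = 4·(0.227·0.0689)/(2·(0.227+0.0689)) = 0.06256/0.5918 = 0.1057 m.
Re = ρVD_h/μ = 0.612·4.4·0.1057/1.1e-05 = 2.588e+04.
ε/D_h = 0.00018/0.1057 = 0.0017; Haaland gives 1/√f = -1.8 log₁₀[0.000198+0.000267] = 6, so f = 0.02778.
ΔP = f(L/D_h)(ρV²/2) = 0.02778·26.4/0.1057·5.924 = 41.1 Pa.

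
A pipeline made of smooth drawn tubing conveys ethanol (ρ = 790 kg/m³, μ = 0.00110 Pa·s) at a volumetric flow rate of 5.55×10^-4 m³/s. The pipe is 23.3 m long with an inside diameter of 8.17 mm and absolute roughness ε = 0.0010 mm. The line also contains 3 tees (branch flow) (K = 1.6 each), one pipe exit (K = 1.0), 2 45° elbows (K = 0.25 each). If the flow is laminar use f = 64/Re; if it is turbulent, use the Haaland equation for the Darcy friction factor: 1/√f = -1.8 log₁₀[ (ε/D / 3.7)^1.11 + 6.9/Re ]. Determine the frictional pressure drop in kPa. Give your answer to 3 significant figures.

Cross-sectional area A = πD²/4 = π(0.00817)²/4 = 5.242e-05 m²; mean velocity V = Q/A = 0.000555/5.242e-05 = 10.59 m/s.
Reynolds number Re = ρVD/μ = 790 · 10.59 · 0.00817 / 0.0011 = 6.212e+04.
Re > 4000 → turbulent. Relative roughness ε/D = 1e-06/0.00817 = 0.000122. Haaland: 1/√f = -1.8 log₁₀[(0.000122/3.7)^1.11 + 6.9/6.212e+04] = -1.8 log₁₀[1.06e-05 + 0.000111] = 7.046, so f = 0.02014.
Total minor-loss coefficient ΣK = 3·1.6 + 1·1 + 2·0.25 = 6.3.
ΔP = [f·L/D + ΣK]·(ρV²/2) = [0.02014·23.3/0.00817 + 6.3]·(790·10.59²/2) = [57.44 + 6.3]·4.427e+04 = 2.822e+06 Pa.
ΔP = 2.822e+06 Pa = 2820 kPa.

ΔP ≈ 2820 kPa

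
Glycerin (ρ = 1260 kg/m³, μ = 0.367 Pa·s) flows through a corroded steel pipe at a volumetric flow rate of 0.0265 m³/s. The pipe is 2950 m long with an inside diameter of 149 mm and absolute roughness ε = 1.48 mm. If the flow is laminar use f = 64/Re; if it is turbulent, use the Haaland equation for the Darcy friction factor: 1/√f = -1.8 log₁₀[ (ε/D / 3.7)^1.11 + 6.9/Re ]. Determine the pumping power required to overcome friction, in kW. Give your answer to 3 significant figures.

P ≈ 62.8 kW

Cross-sectional area A = πD²/4 = π(0.149)²/4 = 0.01744 m²; mean velocity V = Q/A = 0.0265/0.01744 = 1.52 m/s.
Reynolds number Re = ρVD/μ = 1260 · 1.52 · 0.149 / 0.367 = 777.5.
Re < 2300 → laminar flow, so f = 64/Re = 64/777.5 = 0.08232 (the turbulent correlation is not needed).
Darcy-Weisbach: ΔP = f(L/D)(ρV²/2) = 0.08232·(2950/0.149)·(1260·1.52²/2) = 0.08232·1.98e+04·1455 = 2.372e+06 Pa.
Pumping power P = QΔP = 0.0265·2.372e+06 = 62850 W = 62.8 kW.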